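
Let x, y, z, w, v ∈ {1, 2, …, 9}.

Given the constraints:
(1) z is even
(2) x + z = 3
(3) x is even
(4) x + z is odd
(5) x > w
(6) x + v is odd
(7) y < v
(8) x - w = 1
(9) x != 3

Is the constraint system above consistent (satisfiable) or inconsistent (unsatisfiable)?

Constraint 3 makes x even and constraint 1 makes z even, so x + z must be even. Constraint 4 says x + z is odd — contradiction.

Unsatisfiable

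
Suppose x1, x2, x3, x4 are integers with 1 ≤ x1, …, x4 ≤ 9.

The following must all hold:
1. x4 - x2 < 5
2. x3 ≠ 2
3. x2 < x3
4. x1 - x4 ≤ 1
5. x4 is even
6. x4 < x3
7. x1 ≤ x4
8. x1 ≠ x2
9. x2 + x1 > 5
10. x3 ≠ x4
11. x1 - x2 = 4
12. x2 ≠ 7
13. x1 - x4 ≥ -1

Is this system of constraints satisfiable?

Satisfiable

One satisfying assignment is x1 = 6, x2 = 2, x3 = 7, x4 = 6.
For the less obvious constraints — constraint 1: x4 - x2 = 4; constraint 4: x1 - x4 = 0 — and the others hold by inspection.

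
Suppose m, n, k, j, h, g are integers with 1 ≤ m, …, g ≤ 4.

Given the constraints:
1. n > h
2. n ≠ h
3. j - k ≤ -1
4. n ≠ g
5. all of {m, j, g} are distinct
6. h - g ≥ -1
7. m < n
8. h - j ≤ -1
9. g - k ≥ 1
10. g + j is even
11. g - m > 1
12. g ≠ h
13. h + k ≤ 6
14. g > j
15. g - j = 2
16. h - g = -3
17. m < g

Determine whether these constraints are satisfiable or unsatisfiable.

Unsatisfiable

Constraints 3, 6, 8, and 9 give k − j ≥ 1, j − h ≥ 1, h − g ≥ -1, g − k ≥ 1.
Adding all 4 inequalities: the left sides telescope to 0, and the right sides sum to 1 + 1 + (-1) + 1 = 2. So 0 ≥ 2, which is false.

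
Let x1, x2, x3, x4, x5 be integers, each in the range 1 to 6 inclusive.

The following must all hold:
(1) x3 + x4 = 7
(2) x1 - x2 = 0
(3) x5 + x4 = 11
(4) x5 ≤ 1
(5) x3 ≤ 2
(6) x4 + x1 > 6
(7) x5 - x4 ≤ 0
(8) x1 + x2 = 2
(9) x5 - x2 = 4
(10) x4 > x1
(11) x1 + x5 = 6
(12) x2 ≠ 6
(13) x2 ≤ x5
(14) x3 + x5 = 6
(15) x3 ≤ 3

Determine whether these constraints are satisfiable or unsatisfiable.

From constraint 15: x3 ≤ 3. From constraint 4: x5 ≤ 1. Hence x3 + x5 ≤ 4. But constraint 14 requires x3 + x5 = 6, and 6 > 4. Contradiction.

Unsatisfiable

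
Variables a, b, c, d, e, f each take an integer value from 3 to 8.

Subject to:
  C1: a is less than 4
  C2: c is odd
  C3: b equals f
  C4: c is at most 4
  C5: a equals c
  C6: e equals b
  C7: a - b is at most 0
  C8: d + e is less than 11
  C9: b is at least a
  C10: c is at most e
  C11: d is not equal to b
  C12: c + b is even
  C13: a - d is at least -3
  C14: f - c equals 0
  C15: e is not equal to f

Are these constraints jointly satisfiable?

Unsatisfiable

From constraints 3 and 6, e = b = f, so e = f. But constraint 15 says e ≠ f. Contradiction.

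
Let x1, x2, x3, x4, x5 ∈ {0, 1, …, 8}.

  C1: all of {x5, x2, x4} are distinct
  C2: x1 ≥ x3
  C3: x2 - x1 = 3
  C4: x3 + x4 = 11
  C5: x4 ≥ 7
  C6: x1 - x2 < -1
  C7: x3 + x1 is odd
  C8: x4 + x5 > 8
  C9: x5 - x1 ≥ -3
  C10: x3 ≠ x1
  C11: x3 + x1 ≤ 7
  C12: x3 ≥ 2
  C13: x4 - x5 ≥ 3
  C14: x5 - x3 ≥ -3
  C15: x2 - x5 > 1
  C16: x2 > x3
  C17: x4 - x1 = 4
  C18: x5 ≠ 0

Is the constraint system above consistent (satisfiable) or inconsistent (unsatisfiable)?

Satisfiable

Setting (x1, x2, x3, x4, x5) = (4, 7, 3, 8, 3) satisfies everything: constraint 3: x2 - x1 = 3; constraint 4: x3 + x4 = 11; constraint 6: x1 - x2 = -3, and the others follow.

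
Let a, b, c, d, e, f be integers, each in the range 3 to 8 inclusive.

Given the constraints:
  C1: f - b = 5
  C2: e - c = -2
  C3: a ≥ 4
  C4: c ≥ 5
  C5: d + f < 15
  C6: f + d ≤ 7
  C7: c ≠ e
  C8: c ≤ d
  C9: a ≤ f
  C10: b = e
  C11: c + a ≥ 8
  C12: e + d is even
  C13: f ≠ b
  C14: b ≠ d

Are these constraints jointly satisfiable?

Unsatisfiable

From constraints 3 and 9: f ≥ a ≥ 4. From constraints 4 and 8: d ≥ c ≥ 5. Hence f + d ≥ 9. But constraint 6 requires f + d ≤ 7, and 7 < 9. Contradiction.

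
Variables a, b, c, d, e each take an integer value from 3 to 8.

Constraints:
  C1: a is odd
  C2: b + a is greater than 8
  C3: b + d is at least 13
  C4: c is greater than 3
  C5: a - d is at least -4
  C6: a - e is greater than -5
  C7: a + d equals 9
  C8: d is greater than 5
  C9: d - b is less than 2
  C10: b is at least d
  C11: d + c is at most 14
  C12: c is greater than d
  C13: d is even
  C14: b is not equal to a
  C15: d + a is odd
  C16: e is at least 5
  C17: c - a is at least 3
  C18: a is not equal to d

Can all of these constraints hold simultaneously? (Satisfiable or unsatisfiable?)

Take a = 3, b = 7, c = 7, d = 6, e = 6. Then constraint 2: b + a = 10; constraint 3: b + d = 13, and every other listed constraint is also met.

Satisfiable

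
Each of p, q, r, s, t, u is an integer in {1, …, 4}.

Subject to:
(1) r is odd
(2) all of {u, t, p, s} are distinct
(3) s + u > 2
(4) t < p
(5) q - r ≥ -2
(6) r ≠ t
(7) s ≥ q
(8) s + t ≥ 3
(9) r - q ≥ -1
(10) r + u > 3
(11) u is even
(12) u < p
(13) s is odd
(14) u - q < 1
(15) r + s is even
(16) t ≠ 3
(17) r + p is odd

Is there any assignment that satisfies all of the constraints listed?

One satisfying assignment is p = 4, q = 3, r = 3, s = 3, t = 1, u = 2.
For the less obvious constraints — constraint 3: s + u = 5; constraint 5: q - r = 0 — and the others hold by inspection.

Satisfiable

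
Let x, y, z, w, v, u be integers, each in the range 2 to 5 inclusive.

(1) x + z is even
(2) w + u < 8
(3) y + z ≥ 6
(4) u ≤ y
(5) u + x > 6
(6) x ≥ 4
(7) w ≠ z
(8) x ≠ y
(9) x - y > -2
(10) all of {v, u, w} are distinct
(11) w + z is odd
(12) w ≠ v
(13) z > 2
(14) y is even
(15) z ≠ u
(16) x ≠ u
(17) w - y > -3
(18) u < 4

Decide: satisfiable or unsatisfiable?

Satisfiable

Take x = 5, y = 4, z = 5, w = 2, v = 5, u = 3. Then constraint 2: w + u = 5; constraint 3: y + z = 9, and every other listed constraint is also met.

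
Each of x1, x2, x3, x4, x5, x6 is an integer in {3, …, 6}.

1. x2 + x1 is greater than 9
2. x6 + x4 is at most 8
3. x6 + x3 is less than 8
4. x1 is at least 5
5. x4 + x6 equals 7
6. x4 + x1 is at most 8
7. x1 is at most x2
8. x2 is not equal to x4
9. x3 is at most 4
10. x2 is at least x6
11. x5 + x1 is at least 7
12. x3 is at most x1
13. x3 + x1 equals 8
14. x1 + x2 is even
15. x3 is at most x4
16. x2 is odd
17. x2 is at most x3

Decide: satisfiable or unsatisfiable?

Unsatisfiable

From constraints 4 and 7: x2 ≥ x1 and x1 ≥ 5, so x2 ≥ 5. From constraints 9 and 17: x2 ≤ x3 and x3 ≤ 4, so x2 ≤ 4. But 4 < 5, so no value of x2 works.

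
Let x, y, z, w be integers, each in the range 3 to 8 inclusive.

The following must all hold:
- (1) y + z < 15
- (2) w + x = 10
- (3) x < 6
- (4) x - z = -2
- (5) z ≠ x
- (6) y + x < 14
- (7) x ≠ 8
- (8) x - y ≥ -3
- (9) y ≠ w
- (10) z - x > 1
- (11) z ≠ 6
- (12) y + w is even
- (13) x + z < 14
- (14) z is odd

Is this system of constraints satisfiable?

Satisfiable

Take x = 5, y = 7, z = 7, w = 5. Then constraint 1: y + z = 14; constraint 2: w + x = 10, and every other listed constraint is also met.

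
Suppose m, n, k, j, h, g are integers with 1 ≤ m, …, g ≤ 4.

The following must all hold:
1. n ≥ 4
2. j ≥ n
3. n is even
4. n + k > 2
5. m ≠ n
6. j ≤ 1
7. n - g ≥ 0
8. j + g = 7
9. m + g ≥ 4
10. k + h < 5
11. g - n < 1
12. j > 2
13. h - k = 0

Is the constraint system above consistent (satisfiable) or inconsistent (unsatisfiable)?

From constraints 1 and 2: j ≥ n and n ≥ 4, so j ≥ 4. From constraint 6: j ≤ 1. But 1 < 4, so no value of j works.

Unsatisfiable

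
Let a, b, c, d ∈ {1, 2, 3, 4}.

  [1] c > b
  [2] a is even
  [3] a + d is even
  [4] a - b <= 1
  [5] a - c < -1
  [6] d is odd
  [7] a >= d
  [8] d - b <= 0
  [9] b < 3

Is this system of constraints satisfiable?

Constraint 2 makes a even and constraint 6 makes d odd, so a + d must be odd. Constraint 3 says a + d is even — contradiction.

Unsatisfiable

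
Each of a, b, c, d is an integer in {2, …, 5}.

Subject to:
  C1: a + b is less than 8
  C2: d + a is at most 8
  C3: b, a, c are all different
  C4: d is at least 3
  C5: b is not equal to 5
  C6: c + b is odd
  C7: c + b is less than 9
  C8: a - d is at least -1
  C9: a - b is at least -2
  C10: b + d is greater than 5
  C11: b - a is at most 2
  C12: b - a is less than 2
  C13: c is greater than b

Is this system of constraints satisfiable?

The assignment a = 3, b = 2, c = 5, d = 4 works:
  constraint 1 holds since a + b = 5.
  constraint 2 holds since d + a = 7.
The rest check out directly.

Satisfiable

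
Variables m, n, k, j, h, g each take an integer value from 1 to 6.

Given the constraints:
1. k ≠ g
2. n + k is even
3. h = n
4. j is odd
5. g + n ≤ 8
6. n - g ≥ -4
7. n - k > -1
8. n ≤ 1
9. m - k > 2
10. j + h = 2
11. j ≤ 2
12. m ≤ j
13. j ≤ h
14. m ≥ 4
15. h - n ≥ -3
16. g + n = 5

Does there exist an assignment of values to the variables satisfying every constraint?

Unsatisfiable

From constraint 14: m ≥ 4. From constraints 11 and 12: m ≤ j and j ≤ 2, so m ≤ 2. But 2 < 4, so no value of m works.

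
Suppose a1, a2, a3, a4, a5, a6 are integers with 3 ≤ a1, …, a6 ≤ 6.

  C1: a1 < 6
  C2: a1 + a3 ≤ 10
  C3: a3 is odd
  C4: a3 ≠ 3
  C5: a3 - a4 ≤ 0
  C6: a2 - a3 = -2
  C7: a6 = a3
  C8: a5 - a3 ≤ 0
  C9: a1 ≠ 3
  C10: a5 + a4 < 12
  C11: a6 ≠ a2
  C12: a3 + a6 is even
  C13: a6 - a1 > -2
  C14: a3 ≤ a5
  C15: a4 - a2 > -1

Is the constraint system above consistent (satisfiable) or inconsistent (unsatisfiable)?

Try a1 = 5, a2 = 3, a3 = 5, a4 = 5, a5 = 5, a6 = 5.
Check constraint 2: a1 + a3 = 10; constraint 5: a3 - a4 = 0. The remaining constraints are straightforward to verify.

Satisfiable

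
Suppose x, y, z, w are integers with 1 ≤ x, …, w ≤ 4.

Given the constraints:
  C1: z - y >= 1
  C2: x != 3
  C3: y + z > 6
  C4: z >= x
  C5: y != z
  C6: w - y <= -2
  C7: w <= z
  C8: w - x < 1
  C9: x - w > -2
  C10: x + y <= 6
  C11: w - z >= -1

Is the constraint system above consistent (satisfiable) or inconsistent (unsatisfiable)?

Constraints 1, 6, and 11 give w − z ≥ -1, z − y ≥ 1, y − w ≥ 2.
Adding all 3 inequalities: the left sides telescope to 0, and the right sides sum to (-1) + 1 + 2 = 2. So 0 ≥ 2, which is false.

Unsatisfiable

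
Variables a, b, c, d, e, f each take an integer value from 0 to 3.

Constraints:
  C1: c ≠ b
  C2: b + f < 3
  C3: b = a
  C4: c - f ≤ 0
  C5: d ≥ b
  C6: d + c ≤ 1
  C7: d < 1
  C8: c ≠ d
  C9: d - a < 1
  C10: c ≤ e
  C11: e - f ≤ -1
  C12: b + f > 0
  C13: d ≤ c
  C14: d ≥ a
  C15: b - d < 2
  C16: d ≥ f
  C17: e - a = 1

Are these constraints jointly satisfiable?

Constraints 10, 11, 13, and 16 give d ≤ c, c ≤ e, e < f, f ≤ d. Chaining: d ≤ c ≤ e < f ≤ d, which forces d < d — impossible.

Unsatisfiable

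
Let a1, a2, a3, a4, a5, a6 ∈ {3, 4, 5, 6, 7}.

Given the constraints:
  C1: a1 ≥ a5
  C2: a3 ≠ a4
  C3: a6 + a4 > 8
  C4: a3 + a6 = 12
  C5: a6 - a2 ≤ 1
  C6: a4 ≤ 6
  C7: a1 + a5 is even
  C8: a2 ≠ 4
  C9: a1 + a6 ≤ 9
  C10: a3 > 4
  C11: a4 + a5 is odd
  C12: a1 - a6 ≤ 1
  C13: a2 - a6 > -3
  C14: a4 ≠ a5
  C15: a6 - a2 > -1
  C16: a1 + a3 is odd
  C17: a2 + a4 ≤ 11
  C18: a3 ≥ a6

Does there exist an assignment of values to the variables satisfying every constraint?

Setting (a1, a2, a3, a4, a5, a6) = (4, 5, 7, 5, 4, 5) satisfies everything: constraint 3: a6 + a4 = 10; constraint 4: a3 + a6 = 12; constraint 5: a6 - a2 = 0, and the others follow.

Satisfiable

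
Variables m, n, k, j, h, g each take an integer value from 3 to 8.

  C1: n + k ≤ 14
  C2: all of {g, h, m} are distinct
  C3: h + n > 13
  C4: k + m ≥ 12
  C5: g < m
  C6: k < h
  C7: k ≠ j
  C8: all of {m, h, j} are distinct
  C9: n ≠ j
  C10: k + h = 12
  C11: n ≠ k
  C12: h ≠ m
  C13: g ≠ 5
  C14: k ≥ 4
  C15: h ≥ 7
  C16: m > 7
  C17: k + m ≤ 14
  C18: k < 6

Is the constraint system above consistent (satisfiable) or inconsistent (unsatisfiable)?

Satisfiable

The assignment m = 8, n = 8, k = 5, j = 4, h = 7, g = 3 works:
  constraint 1 holds since n + k = 13.
  constraint 3 holds since h + n = 15.
  constraint 4 holds since k + m = 13.
The rest check out directly.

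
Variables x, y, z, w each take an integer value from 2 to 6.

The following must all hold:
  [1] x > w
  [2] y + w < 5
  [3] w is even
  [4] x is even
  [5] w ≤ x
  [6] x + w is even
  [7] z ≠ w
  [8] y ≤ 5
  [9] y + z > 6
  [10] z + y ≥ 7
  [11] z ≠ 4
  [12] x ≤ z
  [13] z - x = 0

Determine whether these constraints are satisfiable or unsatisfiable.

Satisfiable

Setting (x, y, z, w) = (6, 2, 6, 2) satisfies everything: constraint 2: y + w = 4; constraint 9: y + z = 8, and the others follow.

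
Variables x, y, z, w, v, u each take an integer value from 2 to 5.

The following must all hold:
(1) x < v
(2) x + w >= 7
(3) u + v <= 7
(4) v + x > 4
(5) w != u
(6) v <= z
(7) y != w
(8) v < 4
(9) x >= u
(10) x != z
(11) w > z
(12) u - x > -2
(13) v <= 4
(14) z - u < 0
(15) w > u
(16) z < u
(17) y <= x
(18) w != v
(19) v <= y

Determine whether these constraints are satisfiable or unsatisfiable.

Constraints 1, 6, 9, and 16 give v ≤ z, z < u, u ≤ x, x < v. Chaining: v ≤ z < u ≤ x < v, which forces v < v — impossible.

Unsatisfiable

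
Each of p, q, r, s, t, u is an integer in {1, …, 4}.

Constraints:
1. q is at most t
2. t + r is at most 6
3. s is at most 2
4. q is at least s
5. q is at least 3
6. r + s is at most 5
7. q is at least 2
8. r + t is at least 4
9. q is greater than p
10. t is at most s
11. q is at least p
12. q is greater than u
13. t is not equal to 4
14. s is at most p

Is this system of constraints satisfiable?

Unsatisfiable

From constraints 1 and 5: t ≥ q and q ≥ 3, so t ≥ 3. From constraints 3 and 10: t ≤ s and s ≤ 2, so t ≤ 2. But 2 < 3, so no value of t works.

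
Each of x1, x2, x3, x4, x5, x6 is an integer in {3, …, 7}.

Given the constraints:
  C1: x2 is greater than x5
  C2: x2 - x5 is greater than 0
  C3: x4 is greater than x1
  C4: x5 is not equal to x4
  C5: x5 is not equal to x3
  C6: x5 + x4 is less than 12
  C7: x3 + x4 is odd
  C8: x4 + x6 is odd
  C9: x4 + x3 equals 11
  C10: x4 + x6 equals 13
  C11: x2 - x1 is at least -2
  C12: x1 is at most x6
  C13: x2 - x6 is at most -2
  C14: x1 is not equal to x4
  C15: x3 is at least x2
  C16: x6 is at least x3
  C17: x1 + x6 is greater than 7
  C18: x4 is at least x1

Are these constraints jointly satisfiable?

Satisfiable

Try x1 = 3, x2 = 4, x3 = 5, x4 = 6, x5 = 3, x6 = 7.
Check constraint 2: x2 - x5 = 1; constraint 6: x5 + x4 = 9; constraint 9: x4 + x3 = 11. The remaining constraints are straightforward to verify.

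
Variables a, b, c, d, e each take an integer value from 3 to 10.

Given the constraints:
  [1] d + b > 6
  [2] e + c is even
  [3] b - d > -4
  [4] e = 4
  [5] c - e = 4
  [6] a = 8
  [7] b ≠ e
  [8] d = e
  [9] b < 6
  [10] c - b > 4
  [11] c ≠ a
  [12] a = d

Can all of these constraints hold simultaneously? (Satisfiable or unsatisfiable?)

Unsatisfiable

Constraint 6 fixes a = 8 and constraint 4 fixes e = 4. Constraints 8 and 12 give a = d = e, so a = e. But 8 ≠ 4 — contradiction.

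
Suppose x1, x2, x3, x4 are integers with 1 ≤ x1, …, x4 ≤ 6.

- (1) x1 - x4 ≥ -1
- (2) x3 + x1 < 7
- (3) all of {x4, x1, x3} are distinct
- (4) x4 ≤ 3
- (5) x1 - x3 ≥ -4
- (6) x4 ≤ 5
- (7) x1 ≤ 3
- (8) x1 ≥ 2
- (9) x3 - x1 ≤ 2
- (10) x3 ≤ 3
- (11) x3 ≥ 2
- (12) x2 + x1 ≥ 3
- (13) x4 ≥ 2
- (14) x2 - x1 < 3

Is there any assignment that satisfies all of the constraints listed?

Constraints 4, 7, 8, 10, 11, and 13 confine each of x4, x1, x3 to the 2 values {2, 3}.
Constraint 3 requires all 3 of them to be distinct, but only 2 values are available — impossible by the pigeonhole principle.

Unsatisfiable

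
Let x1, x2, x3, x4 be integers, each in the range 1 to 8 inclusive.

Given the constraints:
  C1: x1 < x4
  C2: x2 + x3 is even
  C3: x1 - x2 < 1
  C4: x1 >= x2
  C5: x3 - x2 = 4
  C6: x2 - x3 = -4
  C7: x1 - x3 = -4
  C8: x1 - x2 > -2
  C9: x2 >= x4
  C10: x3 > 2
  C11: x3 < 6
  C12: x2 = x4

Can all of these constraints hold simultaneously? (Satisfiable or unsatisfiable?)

Unsatisfiable

Constraints 1, 4, and 9 give x2 ≤ x1, x1 < x4, x4 ≤ x2. Chaining: x2 ≤ x1 < x4 ≤ x2, which forces x2 < x2 — impossible.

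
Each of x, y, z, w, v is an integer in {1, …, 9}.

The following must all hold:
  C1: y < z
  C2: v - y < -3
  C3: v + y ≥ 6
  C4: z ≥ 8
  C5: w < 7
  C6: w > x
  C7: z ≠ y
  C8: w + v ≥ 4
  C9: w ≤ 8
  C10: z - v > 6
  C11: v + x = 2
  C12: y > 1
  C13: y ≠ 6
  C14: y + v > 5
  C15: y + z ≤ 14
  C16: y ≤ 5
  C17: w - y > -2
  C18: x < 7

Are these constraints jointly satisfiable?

Satisfiable

Setting (x, y, z, w, v) = (1, 5, 8, 5, 1) satisfies everything: constraint 2: v - y = -4; constraint 3: v + y = 6, and the others follow.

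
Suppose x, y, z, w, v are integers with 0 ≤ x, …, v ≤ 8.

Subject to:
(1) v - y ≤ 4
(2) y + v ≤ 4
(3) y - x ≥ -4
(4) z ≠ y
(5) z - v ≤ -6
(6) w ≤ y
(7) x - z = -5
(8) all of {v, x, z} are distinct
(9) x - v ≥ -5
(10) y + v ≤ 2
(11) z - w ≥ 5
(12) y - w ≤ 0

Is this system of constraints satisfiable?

Unsatisfiable

Constraints 3, 5, 9, 11, and 12 give x − v ≥ -5, v − z ≥ 6, z − w ≥ 5, w − y ≥ 0, y − x ≥ -4.
Adding all 5 inequalities: the left sides telescope to 0, and the right sides sum to (-5) + 6 + 5 + 0 + (-4) = 2. So 0 ≥ 2, which is false.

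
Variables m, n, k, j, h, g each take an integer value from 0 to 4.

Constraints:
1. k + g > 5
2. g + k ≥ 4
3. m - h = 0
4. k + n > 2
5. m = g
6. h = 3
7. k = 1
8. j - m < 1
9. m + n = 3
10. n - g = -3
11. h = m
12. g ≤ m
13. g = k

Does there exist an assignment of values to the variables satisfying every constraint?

Constraint 6 fixes h = 3 and constraint 7 fixes k = 1. Constraints 5, 11, and 13 give h = m = g = k, so h = k. But 3 ≠ 1 — contradiction.

Unsatisfiable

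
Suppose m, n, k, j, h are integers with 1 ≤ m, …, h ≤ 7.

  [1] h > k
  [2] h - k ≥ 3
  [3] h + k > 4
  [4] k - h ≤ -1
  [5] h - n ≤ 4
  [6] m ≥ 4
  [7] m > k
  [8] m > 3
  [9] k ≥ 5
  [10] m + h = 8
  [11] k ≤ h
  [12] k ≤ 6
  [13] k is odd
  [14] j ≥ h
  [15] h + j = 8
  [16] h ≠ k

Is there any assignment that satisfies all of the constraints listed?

From constraint 6: m ≥ 4. From constraints 9 and 11: h ≥ k ≥ 5. Hence m + h ≥ 9. But constraint 10 requires m + h = 8, and 8 < 9. Contradiction.

Unsatisfiable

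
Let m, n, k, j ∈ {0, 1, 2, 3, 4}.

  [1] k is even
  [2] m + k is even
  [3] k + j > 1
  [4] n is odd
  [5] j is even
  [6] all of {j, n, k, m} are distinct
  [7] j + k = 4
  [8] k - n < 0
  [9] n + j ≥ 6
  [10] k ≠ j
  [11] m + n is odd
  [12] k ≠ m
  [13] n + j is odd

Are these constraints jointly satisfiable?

Try m = 2, n = 3, k = 0, j = 4.
Check constraint 3: k + j = 4; constraint 7: j + k = 4; constraint 8: k - n = -3. The remaining constraints are straightforward to verify.

Satisfiable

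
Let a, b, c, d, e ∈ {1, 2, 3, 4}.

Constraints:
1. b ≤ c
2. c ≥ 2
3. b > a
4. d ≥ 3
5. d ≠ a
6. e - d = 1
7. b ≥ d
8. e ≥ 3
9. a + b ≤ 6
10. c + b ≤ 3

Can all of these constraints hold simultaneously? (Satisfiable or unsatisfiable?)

From constraint 2: c ≥ 2. From constraints 4 and 7: b ≥ d ≥ 3. Hence c + b ≥ 5. But constraint 10 requires c + b ≤ 3, and 3 < 5. Contradiction.

Unsatisfiable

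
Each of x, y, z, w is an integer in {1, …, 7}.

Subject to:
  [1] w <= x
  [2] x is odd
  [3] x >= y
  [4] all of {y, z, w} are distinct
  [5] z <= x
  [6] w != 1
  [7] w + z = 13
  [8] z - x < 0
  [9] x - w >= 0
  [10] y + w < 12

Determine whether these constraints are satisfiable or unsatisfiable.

Satisfiable

Try x = 7, y = 2, z = 6, w = 7.
Check constraint 7: w + z = 13; constraint 8: z - x = -1; constraint 9: x - w = 0. The remaining constraints are straightforward to verify.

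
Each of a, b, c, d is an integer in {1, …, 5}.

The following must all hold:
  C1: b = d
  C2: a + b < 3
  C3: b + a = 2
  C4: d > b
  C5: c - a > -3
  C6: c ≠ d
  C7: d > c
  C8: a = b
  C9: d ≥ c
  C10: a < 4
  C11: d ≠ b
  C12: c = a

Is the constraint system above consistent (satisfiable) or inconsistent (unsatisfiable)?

Unsatisfiable

From constraints 1, 8, and 12, c = a = b = d, so c = d. But constraint 6 says c ≠ d. Contradiction.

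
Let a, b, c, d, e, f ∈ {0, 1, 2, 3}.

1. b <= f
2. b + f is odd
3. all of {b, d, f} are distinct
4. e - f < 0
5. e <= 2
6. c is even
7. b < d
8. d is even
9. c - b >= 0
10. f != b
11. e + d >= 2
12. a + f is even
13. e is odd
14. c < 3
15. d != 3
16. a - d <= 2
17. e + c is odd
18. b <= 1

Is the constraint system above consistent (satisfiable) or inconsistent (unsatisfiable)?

Satisfiable

Try a = 1, b = 0, c = 2, d = 2, e = 1, f = 3.
Check constraint 4: e - f = -2; constraint 9: c - b = 2. The remaining constraints are straightforward to verify.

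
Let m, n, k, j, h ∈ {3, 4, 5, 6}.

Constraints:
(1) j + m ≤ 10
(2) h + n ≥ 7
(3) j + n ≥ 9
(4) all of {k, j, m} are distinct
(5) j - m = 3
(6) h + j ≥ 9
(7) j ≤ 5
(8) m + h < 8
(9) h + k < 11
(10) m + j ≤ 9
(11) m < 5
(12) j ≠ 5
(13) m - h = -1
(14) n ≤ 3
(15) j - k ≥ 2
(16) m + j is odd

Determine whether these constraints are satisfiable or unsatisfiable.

From constraint 7: j ≤ 5. From constraint 14: n ≤ 3. Hence j + n ≤ 8. But constraint 3 requires j + n ≥ 9, and 9 > 8. Contradiction.

Unsatisfiable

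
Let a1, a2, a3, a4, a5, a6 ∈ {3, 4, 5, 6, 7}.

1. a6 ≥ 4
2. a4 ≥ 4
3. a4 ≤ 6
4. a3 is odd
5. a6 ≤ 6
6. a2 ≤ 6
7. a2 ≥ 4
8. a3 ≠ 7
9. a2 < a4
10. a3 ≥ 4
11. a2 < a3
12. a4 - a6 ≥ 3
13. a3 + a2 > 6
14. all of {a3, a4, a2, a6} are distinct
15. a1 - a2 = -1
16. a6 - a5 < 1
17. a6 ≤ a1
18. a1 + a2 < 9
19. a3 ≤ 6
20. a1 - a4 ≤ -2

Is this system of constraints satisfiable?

Unsatisfiable

Constraints 1, 2, 3, 5, 6, 7, 10, and 19 confine each of a3, a4, a2, a6 to the 3 values {4, …, 6}.
Constraint 14 requires all 4 of them to be distinct, but only 3 values are available — impossible by the pigeonhole principle.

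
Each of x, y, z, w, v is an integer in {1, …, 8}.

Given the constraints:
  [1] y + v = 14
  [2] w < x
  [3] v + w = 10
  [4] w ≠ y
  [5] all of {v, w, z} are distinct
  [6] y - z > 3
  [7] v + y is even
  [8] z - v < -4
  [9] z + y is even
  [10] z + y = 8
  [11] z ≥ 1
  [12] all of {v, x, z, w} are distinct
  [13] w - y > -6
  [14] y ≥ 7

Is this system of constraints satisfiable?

Setting (x, y, z, w, v) = (8, 7, 1, 3, 7) satisfies everything: constraint 1: y + v = 14; constraint 3: v + w = 10, and the others follow.

Satisfiable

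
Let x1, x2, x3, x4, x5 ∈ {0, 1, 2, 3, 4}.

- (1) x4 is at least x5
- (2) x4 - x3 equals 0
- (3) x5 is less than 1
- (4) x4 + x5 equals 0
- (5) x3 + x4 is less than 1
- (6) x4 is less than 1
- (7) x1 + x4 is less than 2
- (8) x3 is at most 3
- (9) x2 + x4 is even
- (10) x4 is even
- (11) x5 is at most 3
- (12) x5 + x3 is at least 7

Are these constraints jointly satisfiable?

Unsatisfiable

From constraint 11: x5 ≤ 3. From constraint 8: x3 ≤ 3. Hence x5 + x3 ≤ 6. But constraint 12 requires x5 + x3 ≥ 7, and 7 > 6. Contradiction.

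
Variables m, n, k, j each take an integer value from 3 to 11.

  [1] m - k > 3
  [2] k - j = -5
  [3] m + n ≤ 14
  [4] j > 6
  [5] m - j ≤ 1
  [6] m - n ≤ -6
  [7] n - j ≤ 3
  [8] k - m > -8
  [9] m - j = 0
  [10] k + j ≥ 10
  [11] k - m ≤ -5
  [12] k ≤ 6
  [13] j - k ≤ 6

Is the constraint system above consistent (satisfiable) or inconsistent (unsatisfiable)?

Unsatisfiable

Constraints 6, 7, 11, and 13 give m − k ≥ 5, k − j ≥ -6, j − n ≥ -3, n − m ≥ 6.
Adding all 4 inequalities: the left sides telescope to 0, and the right sides sum to 5 + (-6) + (-3) + 6 = 2. So 0 ≥ 2, which is false.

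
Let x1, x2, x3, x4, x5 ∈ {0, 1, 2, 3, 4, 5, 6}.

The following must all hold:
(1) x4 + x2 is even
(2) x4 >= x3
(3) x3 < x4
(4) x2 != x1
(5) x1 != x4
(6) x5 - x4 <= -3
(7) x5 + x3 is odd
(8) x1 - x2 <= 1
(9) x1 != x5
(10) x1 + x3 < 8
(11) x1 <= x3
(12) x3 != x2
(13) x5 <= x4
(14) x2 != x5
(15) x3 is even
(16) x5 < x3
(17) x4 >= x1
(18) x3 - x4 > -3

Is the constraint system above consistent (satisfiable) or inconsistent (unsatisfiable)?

Satisfiable

Try x1 = 3, x2 = 5, x3 = 4, x4 = 5, x5 = 1.
Check constraint 6: x5 - x4 = -4; constraint 8: x1 - x2 = -2. The remaining constraints are straightforward to verify.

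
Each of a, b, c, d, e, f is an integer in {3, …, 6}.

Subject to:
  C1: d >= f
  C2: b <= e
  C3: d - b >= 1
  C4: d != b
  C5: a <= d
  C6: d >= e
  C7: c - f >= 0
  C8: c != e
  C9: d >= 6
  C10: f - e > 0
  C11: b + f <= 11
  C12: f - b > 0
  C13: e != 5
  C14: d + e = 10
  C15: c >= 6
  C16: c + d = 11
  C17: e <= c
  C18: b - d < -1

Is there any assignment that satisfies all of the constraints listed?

From constraint 15: c ≥ 6. From constraint 9: d ≥ 6. Hence c + d ≥ 12. But constraint 16 requires c + d = 11, and 11 < 12. Contradiction.

Unsatisfiable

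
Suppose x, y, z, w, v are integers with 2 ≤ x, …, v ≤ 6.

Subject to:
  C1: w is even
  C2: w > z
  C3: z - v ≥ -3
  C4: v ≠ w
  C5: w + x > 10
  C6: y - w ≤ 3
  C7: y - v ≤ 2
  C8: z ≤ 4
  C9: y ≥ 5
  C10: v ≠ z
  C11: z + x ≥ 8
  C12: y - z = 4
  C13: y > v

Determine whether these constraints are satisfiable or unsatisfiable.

Setting (x, y, z, w, v) = (6, 6, 2, 6, 4) satisfies everything: constraint 3: z - v = -2; constraint 5: w + x = 12; constraint 6: y - w = 0, and the others follow.

Satisfiable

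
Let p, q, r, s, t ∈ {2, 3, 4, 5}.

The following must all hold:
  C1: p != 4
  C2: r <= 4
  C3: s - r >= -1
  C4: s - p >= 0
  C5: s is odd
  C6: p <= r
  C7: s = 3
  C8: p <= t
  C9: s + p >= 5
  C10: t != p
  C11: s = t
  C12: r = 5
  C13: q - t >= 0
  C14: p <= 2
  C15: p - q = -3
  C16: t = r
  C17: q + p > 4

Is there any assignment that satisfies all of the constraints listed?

Constraint 7 fixes s = 3 and constraint 12 fixes r = 5. Constraints 11 and 16 give s = t = r, so s = r. But 3 ≠ 5 — contradiction.

Unsatisfiable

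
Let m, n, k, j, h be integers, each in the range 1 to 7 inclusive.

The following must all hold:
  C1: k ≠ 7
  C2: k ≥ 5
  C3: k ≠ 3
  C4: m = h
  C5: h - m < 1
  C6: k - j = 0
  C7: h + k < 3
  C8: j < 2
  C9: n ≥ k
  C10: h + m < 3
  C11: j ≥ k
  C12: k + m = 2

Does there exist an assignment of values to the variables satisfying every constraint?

From constraints 2 and 11: j ≥ k and k ≥ 5, so j ≥ 5. From constraint 8: j ≤ 1. But 1 < 5, so no value of j works.

Unsatisfiable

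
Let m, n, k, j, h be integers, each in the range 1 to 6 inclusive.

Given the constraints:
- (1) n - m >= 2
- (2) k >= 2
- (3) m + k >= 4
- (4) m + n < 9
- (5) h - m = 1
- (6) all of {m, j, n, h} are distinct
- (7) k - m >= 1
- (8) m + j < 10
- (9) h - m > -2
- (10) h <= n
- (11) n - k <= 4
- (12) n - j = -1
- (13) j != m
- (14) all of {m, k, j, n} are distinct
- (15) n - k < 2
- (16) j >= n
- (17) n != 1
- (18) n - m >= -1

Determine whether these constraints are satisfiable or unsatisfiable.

Try m = 3, n = 5, k = 4, j = 6, h = 4.
Check constraint 1: n - m = 2; constraint 3: m + k = 7. The remaining constraints are straightforward to verify.

Satisfiable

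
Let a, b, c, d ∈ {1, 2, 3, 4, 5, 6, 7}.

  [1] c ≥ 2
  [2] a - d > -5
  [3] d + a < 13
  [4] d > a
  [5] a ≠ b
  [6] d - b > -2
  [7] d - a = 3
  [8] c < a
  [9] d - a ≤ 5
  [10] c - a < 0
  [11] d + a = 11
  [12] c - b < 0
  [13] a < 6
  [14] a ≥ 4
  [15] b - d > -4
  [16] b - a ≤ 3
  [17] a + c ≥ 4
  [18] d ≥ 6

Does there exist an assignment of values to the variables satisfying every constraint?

Satisfiable

Try a = 4, b = 6, c = 3, d = 7.
Check constraint 2: a - d = -3; constraint 3: d + a = 11; constraint 6: d - b = 1. The remaining constraints are straightforward to verify.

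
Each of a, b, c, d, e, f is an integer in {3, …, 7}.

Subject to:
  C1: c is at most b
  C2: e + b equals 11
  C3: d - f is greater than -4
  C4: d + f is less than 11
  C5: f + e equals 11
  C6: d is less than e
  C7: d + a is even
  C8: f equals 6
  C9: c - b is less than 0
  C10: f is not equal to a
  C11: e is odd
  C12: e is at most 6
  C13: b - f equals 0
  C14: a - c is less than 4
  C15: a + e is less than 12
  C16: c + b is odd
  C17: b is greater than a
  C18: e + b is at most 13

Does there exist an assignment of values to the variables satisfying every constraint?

The assignment a = 4, b = 6, c = 3, d = 4, e = 5, f = 6 works:
  constraint 2 holds since e + b = 11.
  constraint 3 holds since d - f = -2.
The rest check out directly.

Satisfiable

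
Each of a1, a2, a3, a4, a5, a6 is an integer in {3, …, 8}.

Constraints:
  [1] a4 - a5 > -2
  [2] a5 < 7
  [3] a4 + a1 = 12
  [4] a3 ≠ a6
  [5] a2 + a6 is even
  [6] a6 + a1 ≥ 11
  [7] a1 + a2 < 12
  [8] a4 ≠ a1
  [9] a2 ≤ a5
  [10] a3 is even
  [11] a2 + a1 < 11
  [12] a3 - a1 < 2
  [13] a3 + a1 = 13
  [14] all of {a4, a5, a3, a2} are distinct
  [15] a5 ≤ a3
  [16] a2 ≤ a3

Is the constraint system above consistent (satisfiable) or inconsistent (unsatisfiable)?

Satisfiable

One satisfying assignment is a1 = 7, a2 = 3, a3 = 6, a4 = 5, a5 = 4, a6 = 7.
For the less obvious constraints — constraint 1: a4 - a5 = 1; constraint 3: a4 + a1 = 12 — and the others hold by inspection.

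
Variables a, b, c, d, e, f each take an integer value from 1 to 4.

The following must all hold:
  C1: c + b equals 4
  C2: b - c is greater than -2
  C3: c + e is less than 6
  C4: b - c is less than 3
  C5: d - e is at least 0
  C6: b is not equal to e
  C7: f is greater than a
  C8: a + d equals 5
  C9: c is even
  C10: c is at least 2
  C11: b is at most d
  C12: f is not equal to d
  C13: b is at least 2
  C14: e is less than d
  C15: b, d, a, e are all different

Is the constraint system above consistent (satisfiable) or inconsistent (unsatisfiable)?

Try a = 1, b = 2, c = 2, d = 4, e = 3, f = 2.
Check constraint 1: c + b = 4; constraint 2: b - c = 0; constraint 3: c + e = 5. The remaining constraints are straightforward to verify.

Satisfiable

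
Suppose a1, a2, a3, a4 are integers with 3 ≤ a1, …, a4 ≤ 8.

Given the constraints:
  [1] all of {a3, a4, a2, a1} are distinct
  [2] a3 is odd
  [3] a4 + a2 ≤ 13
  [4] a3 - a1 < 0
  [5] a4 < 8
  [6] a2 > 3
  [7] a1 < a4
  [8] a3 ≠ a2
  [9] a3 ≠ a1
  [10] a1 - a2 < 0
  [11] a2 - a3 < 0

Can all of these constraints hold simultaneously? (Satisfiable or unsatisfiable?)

Unsatisfiable

Constraints 4, 10, and 11 give a3 < a1, a1 < a2, a2 < a3. Chaining: a3 < a1 < a2 < a3, which forces a3 < a3 — impossible.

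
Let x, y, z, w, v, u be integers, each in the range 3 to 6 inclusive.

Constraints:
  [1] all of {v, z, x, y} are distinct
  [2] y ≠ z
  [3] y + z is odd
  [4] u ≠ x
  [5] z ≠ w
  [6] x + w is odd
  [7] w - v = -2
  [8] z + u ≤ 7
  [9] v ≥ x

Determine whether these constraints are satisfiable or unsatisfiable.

Satisfiable

Try x = 5, y = 4, z = 3, w = 4, v = 6, u = 3.
Check constraint 1: values 6, 3, 5, 4 are distinct; constraint 7: w - v = -2; constraint 8: z + u = 6. The remaining constraints are straightforward to verify.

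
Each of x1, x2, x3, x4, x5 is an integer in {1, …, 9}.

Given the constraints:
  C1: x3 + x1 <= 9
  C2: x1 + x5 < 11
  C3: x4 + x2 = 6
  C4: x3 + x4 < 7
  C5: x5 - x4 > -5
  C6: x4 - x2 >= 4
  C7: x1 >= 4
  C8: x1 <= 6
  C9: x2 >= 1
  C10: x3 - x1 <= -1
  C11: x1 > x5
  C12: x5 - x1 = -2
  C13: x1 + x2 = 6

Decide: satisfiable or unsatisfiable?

One satisfying assignment is x1 = 5, x2 = 1, x3 = 1, x4 = 5, x5 = 3.
For the less obvious constraints — constraint 1: x3 + x1 = 6; constraint 2: x1 + x5 = 8; constraint 3: x4 + x2 = 6 — and the others hold by inspection.

Satisfiable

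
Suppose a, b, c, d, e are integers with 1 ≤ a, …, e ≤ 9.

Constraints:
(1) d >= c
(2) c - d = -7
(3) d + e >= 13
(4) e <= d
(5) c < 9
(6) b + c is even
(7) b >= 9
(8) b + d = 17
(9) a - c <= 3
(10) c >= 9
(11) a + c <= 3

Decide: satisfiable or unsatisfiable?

Unsatisfiable

From constraint 7: b ≥ 9. From constraints 1 and 10: d ≥ c ≥ 9. Hence b + d ≥ 18. But constraint 8 requires b + d = 17, and 17 < 18. Contradiction.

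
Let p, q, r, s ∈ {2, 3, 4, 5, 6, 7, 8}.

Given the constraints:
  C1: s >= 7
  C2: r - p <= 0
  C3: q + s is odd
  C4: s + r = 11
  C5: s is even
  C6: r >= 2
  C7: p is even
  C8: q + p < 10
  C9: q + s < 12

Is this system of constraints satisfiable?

Try p = 6, q = 3, r = 3, s = 8.
Check constraint 2: r - p = -3; constraint 4: s + r = 11; constraint 8: q + p = 9. The remaining constraints are straightforward to verify.

Satisfiable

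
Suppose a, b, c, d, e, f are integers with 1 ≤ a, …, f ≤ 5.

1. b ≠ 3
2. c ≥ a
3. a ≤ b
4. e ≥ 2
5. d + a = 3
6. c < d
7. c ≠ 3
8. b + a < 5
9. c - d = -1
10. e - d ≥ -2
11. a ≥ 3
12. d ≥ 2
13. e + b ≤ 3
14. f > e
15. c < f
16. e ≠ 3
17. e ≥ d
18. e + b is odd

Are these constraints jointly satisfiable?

From constraints 12 and 17: e ≥ d ≥ 2. From constraints 3 and 11: b ≥ a ≥ 3. Hence e + b ≥ 5. But constraint 13 requires e + b ≤ 3, and 3 < 5. Contradiction.

Unsatisfiable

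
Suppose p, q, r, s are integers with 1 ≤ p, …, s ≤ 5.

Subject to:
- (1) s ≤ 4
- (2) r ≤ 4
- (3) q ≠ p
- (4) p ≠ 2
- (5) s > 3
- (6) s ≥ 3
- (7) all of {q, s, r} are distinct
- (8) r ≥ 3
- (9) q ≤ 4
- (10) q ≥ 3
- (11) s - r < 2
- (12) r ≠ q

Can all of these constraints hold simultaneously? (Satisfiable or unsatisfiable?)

Constraints 1, 2, 6, 8, 9, and 10 confine each of q, s, r to the 2 values {3, 4}.
Constraint 7 requires all 3 of them to be distinct, but only 2 values are available — impossible by the pigeonhole principle.

Unsatisfiable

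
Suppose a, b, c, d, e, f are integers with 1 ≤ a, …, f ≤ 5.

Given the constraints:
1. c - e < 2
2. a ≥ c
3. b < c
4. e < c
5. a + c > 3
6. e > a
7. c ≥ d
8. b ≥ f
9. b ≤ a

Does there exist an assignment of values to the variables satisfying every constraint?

Constraints 2, 4, and 6 give c ≤ a, a < e, e < c. Chaining: c ≤ a < e < c, which forces c < c — impossible.

Unsatisfiable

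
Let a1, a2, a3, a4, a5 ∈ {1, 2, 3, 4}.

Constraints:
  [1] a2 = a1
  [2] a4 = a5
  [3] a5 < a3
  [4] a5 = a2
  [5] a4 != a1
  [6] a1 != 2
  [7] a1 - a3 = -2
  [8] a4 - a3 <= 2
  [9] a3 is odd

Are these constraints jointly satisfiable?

Unsatisfiable

From constraints 1, 2, and 4, a4 = a5 = a2 = a1, so a4 = a1. But constraint 5 says a4 ≠ a1. Contradiction.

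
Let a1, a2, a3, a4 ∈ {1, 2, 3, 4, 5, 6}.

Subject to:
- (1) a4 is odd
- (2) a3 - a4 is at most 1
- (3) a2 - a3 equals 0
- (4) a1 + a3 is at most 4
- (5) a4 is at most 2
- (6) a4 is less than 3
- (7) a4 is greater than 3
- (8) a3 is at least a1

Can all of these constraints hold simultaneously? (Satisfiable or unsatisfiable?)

From constraint 7: a4 ≥ 4. From constraint 6: a4 ≤ 2. But 2 < 4, so no value of a4 works.

Unsatisfiable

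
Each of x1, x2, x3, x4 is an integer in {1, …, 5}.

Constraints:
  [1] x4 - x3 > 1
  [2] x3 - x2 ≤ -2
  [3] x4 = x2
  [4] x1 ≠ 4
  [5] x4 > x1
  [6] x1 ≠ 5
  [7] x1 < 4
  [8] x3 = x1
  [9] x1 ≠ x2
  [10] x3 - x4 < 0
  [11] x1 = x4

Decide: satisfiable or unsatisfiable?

Unsatisfiable

From constraints 3 and 11, x1 = x4 = x2, so x1 = x2. But constraint 9 says x1 ≠ x2. Contradiction.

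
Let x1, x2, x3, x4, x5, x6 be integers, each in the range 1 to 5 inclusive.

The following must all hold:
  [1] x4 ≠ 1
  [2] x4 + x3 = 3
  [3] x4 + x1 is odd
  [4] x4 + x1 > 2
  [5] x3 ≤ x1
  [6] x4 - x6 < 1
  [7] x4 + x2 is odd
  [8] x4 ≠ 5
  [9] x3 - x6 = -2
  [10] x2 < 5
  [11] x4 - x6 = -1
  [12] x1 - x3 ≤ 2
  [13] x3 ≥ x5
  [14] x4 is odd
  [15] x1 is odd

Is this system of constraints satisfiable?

Unsatisfiable

Constraint 14 makes x4 odd and constraint 15 makes x1 odd, so x4 + x1 must be even. Constraint 3 says x4 + x1 is odd — contradiction.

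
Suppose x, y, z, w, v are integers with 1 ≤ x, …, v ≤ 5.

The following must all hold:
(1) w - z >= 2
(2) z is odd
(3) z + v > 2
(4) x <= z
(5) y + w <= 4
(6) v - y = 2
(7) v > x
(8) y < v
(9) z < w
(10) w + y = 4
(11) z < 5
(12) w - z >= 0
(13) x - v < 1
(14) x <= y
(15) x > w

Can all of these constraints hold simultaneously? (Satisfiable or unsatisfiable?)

Constraints 4, 9, and 15 give z < w, w < x, x ≤ z. Chaining: z < w < x ≤ z, which forces z < z — impossible.

Unsatisfiable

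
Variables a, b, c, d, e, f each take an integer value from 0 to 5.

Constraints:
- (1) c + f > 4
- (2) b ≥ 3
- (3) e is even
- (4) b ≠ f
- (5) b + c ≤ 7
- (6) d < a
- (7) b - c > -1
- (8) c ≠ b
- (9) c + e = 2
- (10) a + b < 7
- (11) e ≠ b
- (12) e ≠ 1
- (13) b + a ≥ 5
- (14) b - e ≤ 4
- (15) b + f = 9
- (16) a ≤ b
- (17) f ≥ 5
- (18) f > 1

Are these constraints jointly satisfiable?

Try a = 1, b = 4, c = 2, d = 0, e = 0, f = 5.
Check constraint 1: c + f = 7; constraint 5: b + c = 6; constraint 7: b - c = 2. The remaining constraints are straightforward to verify.

Satisfiable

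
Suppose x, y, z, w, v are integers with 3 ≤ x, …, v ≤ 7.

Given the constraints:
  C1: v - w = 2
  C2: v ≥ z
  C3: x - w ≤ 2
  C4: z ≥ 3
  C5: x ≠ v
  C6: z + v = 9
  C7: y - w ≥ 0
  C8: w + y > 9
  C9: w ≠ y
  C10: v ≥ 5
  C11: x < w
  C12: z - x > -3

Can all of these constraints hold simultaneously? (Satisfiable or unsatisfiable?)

The assignment x = 3, y = 6, z = 3, w = 4, v = 6 works:
  constraint 1 holds since v - w = 2.
  constraint 3 holds since x - w = -1.
The rest check out directly.

Satisfiable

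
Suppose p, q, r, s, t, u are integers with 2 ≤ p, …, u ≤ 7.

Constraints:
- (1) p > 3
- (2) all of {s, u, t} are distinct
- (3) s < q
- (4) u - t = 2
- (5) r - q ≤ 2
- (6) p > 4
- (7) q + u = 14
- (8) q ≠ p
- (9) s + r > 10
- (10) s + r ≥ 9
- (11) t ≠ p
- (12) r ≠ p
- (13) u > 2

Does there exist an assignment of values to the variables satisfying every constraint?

Try p = 6, q = 7, r = 7, s = 4, t = 5, u = 7.
Check constraint 4: u - t = 2; constraint 5: r - q = 0. The remaining constraints are straightforward to verify.

Satisfiable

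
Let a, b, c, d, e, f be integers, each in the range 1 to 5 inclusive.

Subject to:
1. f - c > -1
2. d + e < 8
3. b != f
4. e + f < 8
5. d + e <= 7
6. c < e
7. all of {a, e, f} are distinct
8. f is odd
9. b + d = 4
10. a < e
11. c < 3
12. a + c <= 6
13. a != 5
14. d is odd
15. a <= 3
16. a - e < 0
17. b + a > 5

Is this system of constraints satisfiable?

Satisfiable

The assignment a = 3, b = 3, c = 1, d = 1, e = 5, f = 1 works:
  constraint 1 holds since f - c = 0.
  constraint 2 holds since d + e = 6.
The rest check out directly.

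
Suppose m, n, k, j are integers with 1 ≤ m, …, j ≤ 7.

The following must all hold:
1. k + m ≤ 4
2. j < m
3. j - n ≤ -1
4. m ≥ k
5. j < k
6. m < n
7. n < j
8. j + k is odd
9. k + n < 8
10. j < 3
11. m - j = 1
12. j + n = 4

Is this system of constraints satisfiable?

Constraints 4, 5, 6, and 7 give m < n, n < j, j < k, k ≤ m. Chaining: m < n < j < k ≤ m, which forces m < m — impossible.

Unsatisfiable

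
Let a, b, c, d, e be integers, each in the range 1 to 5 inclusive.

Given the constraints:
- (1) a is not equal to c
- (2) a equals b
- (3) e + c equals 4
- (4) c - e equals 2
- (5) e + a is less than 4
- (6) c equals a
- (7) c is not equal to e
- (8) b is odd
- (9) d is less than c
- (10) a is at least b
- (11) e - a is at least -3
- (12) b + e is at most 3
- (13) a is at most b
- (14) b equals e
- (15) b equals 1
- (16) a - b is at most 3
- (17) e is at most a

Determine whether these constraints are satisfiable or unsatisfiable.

From constraints 2, 6, and 14, c = a = b = e, so c = e. But constraint 7 says c ≠ e. Contradiction.

Unsatisfiable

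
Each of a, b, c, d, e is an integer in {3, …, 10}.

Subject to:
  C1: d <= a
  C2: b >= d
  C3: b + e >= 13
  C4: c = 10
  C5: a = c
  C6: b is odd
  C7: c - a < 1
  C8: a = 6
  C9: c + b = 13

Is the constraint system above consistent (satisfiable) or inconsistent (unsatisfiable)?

Constraint 8 fixes a = 6 and constraint 4 fixes c = 10, but constraint 5 requires a = c. Since 6 ≠ 10, contradiction.

Unsatisfiable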